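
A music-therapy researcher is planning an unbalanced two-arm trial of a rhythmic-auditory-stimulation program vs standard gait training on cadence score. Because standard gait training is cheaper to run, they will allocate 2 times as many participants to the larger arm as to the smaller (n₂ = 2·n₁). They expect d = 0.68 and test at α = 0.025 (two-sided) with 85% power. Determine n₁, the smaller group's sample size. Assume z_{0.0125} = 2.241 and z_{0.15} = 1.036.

With allocation ratio k = n₂/n₁ = 2, Var(x̄₁−x̄₂) = σ²(1/n₁ + 1/(k·n₁)) = σ²·(k+1)/(k·n₁).
So n₁ = (1 + 1/k)·((z_{α/2} + z_β)/d)² = 1.500 × (3.277/0.68)².
n₁ = 1.500 × 23.22 = 34.8.
Round up: n₁ = 35, giving n₂ = 2 × 35 = 70.

n₁ = 35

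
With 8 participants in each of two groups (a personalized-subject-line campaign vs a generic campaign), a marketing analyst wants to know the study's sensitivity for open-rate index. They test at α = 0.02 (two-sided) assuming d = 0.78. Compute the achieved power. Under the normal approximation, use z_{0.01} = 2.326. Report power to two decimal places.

power ≈ 0.22

For two equal groups, power = Φ(d·√(n/2) − z_{α/2}).
d·√(n/2) = 0.78 × √(8/2) = 0.78 × 2.000 = 1.560.
z_β = 1.560 − 2.326 = -0.766.
Power = Φ(-0.766) = 0.222.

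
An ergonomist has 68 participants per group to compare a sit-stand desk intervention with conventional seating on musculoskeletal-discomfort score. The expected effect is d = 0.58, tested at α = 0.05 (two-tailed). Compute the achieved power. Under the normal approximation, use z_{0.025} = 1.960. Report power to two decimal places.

power ≈ 0.92

For two equal groups, power = Φ(d·√(n/2) − z_{α/2}).
d·√(n/2) = 0.58 × √(68/2) = 0.58 × 5.831 = 3.382.
z_β = 3.382 − 1.960 = 1.422.
Power = Φ(1.422) = 0.922.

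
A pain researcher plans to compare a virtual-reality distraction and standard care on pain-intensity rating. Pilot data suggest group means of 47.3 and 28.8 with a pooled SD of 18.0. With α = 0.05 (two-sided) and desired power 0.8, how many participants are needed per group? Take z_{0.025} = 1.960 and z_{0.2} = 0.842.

n = 15 per group

Cohen's d = |M₁ − M₂| / SD_pooled = |47.3 − 28.8| / 18.0 = 18.5 / 18.0 = 1.028.
For two independent groups with equal n: n = 2·((z_{α/2} + z_β) / d)².
z_{α/2} + z_β = 1.960 + 0.842 = 2.802.
n = 2 × (2.802 / 1.028)² = 2 × 2.726² = 2 × 7.43 = 14.9.
Round up to the next whole participant.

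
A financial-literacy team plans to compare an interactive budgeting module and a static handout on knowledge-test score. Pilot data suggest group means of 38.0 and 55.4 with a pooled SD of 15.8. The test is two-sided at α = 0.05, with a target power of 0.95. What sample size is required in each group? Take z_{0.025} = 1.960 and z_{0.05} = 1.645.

n = 22 per group

Cohen's d = |M₁ − M₂| / SD_pooled = |38.0 − 55.4| / 15.8 = 17.4 / 15.8 = 1.101.
For two independent groups with equal n: n = 2·((z_{α/2} + z_β) / d)².
z_{α/2} + z_β = 1.960 + 1.645 = 3.605.
n = 2 × (3.605 / 1.101)² = 2 × 3.274² = 2 × 10.72 = 21.4.
Round up to the next whole participant.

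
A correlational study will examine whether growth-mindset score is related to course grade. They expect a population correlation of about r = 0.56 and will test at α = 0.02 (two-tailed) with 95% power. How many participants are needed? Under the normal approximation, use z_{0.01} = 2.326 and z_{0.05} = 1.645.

Fisher's z: C = ½·ln((1+r)/(1−r)) = ½·ln(3.5455) = 0.6328.
n = ((z_{α/2} + z_β)/C)² + 3.
(2.326 + 1.645) / 0.6328 = 3.971 / 0.6328 = 6.275.
n = 6.275² + 3 = 39.38 + 3 = 42.4.
Round up.

n = 43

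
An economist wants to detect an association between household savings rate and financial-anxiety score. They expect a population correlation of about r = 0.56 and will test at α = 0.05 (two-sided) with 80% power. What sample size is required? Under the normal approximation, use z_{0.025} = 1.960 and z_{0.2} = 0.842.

Fisher's z: C = ½·ln((1+r)/(1−r)) = ½·ln(3.5455) = 0.6328.
n = ((z_{α/2} + z_β)/C)² + 3.
(1.960 + 0.842) / 0.6328 = 2.802 / 0.6328 = 4.428.
n = 4.428² + 3 = 19.61 + 3 = 22.6.
Round up.

n = 23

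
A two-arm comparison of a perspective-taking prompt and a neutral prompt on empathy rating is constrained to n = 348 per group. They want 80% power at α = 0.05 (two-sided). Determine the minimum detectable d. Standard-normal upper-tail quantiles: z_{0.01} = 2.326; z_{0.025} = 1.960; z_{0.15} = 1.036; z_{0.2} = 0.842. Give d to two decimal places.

For two independent groups of n = 348 each: d_min = (z_{α/2} + z_β)·√(2/n).
z-sum = 1.960 + 0.842 = 2.802.
d_min = 2.802 × √(2/348) = 2.802 × 0.0758 = 0.212.

d_min ≈ 0.21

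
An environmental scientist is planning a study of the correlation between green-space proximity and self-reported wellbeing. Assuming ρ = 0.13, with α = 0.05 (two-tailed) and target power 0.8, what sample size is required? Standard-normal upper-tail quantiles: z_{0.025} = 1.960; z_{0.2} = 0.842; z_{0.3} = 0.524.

Fisher's z: C = ½·ln((1+r)/(1−r)) = ½·ln(1.2989) = 0.1307.
n = ((z_{α/2} + z_β)/C)² + 3.
(1.960 + 0.842) / 0.1307 = 2.802 / 0.1307 = 21.438.
n = 21.438² + 3 = 459.61 + 3 = 462.6.
Round up.

n = 463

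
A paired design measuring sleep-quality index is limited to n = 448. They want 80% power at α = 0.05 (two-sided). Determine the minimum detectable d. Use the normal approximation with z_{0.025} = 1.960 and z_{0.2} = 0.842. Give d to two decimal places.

d_min ≈ 0.13

For a single sample (or paired design) of n = 448: d_min = (z_{α/2} + z_β)/√n.
z-sum = 1.960 + 0.842 = 2.802.
d_min = 2.802 / √448 = 2.802 / 21.166 = 0.132.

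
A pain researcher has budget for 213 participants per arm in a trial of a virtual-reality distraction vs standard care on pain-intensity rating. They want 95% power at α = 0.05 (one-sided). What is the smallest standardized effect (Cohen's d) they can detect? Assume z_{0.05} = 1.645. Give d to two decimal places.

For two independent groups of n = 213 each: d_min = (z_{α} + z_β)·√(2/n).
z-sum = 1.645 + 1.645 = 3.290.
d_min = 3.290 × √(2/213) = 3.290 × 0.0969 = 0.319.

d_min ≈ 0.32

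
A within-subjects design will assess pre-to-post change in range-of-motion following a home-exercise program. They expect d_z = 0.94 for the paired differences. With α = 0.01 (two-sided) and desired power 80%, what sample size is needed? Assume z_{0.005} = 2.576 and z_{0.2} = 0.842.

n = 14 pairs

For a paired (one-sample on differences) test: n = ((z_{α/2} + z_β) / d)².
z_{α/2} + z_β = 2.576 + 0.842 = 3.418.
n = (3.418 / 0.94)² = 3.636² = 13.22.
Round up.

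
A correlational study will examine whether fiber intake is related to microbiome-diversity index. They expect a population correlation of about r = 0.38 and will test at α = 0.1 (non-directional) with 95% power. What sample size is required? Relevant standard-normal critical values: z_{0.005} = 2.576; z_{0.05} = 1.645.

Fisher's z: C = ½·ln((1+r)/(1−r)) = ½·ln(2.2258) = 0.4001.
n = ((z_{α/2} + z_β)/C)² + 3.
(1.645 + 1.645) / 0.4001 = 3.290 / 0.4001 = 8.223.
n = 8.223² + 3 = 67.62 + 3 = 70.6.
Round up.

n = 71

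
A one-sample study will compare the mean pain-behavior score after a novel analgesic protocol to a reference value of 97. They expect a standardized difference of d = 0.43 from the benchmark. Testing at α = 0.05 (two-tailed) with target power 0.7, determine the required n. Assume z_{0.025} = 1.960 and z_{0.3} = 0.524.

n = 34

For a one-sample test: n = ((z_{α/2} + z_β) / d)².
z_{α/2} + z_β = 1.960 + 0.524 = 2.484.
n = (2.484 / 0.43)² = 5.777² = 33.37.
Round up.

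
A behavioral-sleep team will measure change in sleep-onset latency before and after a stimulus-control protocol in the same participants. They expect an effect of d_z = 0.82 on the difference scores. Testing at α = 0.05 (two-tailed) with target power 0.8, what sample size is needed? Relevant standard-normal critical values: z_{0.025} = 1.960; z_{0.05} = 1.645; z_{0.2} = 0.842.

n = 12 pairs

For a paired (one-sample on differences) test: n = ((z_{α/2} + z_β) / d)².
z_{α/2} + z_β = 1.960 + 0.842 = 2.802.
n = (2.802 / 0.82)² = 3.417² = 11.68.
Round up.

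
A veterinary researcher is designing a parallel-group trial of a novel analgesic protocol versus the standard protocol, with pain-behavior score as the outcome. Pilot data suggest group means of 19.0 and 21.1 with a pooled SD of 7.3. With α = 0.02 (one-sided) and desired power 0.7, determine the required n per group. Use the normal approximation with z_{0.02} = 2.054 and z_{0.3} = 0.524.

n = 161 per group

Cohen's d = |M₁ − M₂| / SD_pooled = |19.0 − 21.1| / 7.3 = 2.1 / 7.3 = 0.288.
For two independent groups with equal n: n = 2·((z_{α} + z_β) / d)².
z_{α} + z_β = 2.054 + 0.524 = 2.578.
n = 2 × (2.578 / 0.288)² = 2 × 8.951² = 2 × 80.13 = 160.3.
Round up to the next whole participant.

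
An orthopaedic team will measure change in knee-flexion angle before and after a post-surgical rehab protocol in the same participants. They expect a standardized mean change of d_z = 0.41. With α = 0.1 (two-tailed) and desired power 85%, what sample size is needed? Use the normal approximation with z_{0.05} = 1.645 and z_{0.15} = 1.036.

For a paired (one-sample on differences) test: n = ((z_{α/2} + z_β) / d)².
z_{α/2} + z_β = 1.645 + 1.036 = 2.681.
n = (2.681 / 0.41)² = 6.539² = 42.76.
Round up.

n = 43 pairs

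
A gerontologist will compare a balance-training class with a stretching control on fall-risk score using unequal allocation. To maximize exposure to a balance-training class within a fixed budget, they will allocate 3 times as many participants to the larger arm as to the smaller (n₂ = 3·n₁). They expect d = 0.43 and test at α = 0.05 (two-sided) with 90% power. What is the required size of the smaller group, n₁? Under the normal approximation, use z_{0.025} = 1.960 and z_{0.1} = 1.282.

With allocation ratio k = n₂/n₁ = 3, Var(x̄₁−x̄₂) = σ²(1/n₁ + 1/(k·n₁)) = σ²·(k+1)/(k·n₁).
So n₁ = (1 + 1/k)·((z_{α/2} + z_β)/d)² = 1.333 × (3.242/0.43)².
n₁ = 1.333 × 56.84 = 75.8.
Round up: n₁ = 76, giving n₂ = 3 × 76 = 228.

n₁ = 76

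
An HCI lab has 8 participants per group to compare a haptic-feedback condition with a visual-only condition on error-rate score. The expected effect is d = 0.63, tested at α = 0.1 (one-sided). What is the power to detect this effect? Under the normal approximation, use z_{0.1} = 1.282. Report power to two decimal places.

power ≈ 0.49

For two equal groups, power = Φ(d·√(n/2) − z_{α}).
d·√(n/2) = 0.63 × √(8/2) = 0.63 × 2.000 = 1.260.
z_β = 1.260 − 1.282 = -0.022.
Power = Φ(-0.022) = 0.491.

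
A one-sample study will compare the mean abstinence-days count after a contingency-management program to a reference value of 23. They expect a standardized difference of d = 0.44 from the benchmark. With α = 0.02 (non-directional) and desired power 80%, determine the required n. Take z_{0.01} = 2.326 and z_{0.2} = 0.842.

For a one-sample test: n = ((z_{α/2} + z_β) / d)².
z_{α/2} + z_β = 2.326 + 0.842 = 3.168.
n = (3.168 / 0.44)² = 7.200² = 51.84.
Round up.

n = 52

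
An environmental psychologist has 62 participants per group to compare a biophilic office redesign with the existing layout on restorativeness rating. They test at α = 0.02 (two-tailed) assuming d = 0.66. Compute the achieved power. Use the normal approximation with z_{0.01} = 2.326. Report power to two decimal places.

power ≈ 0.91

For two equal groups, power = Φ(d·√(n/2) − z_{α/2}).
d·√(n/2) = 0.66 × √(62/2) = 0.66 × 5.568 = 3.675.
z_β = 3.675 − 2.326 = 1.349.
Power = Φ(1.349) = 0.911.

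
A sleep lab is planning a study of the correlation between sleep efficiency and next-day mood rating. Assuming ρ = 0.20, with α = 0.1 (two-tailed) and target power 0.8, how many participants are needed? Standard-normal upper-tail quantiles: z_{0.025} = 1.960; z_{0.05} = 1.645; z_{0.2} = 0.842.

n = 154

Fisher's z: C = ½·ln((1+r)/(1−r)) = ½·ln(1.5000) = 0.2027.
n = ((z_{α/2} + z_β)/C)² + 3.
(1.645 + 0.842) / 0.2027 = 2.487 / 0.2027 = 12.269.
n = 12.269² + 3 = 150.54 + 3 = 153.5.
Round up.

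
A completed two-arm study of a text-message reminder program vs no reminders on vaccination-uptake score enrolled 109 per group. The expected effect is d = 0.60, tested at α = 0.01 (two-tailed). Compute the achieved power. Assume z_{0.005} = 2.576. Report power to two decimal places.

For two equal groups, power = Φ(d·√(n/2) − z_{α/2}).
d·√(n/2) = 0.60 × √(109/2) = 0.60 × 7.382 = 4.429.
z_β = 4.429 − 2.576 = 1.853.
Power = Φ(1.853) = 0.968.

power ≈ 0.97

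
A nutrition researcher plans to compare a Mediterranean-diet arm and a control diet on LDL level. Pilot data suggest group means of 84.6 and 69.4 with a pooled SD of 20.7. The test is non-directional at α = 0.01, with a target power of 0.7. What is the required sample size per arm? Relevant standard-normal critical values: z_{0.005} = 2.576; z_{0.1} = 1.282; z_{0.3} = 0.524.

Cohen's d = |M₁ − M₂| / SD_pooled = |84.6 − 69.4| / 20.7 = 15.2 / 20.7 = 0.734.
For two independent groups with equal n: n = 2·((z_{α/2} + z_β) / d)².
z_{α/2} + z_β = 2.576 + 0.524 = 3.100.
n = 2 × (3.100 / 0.734)² = 2 × 4.223² = 2 × 17.84 = 35.7.
Round up to the next whole participant.

n = 36 per group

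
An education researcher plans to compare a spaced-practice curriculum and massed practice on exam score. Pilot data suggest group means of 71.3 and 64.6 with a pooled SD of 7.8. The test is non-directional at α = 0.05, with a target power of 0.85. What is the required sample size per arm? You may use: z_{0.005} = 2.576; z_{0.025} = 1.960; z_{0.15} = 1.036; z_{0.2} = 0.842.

Cohen's d = |M₁ − M₂| / SD_pooled = |71.3 − 64.6| / 7.8 = 6.7 / 7.8 = 0.859.
For two independent groups with equal n: n = 2·((z_{α/2} + z_β) / d)².
z_{α/2} + z_β = 1.960 + 1.036 = 2.996.
n = 2 × (2.996 / 0.859)² = 2 × 3.488² = 2 × 12.16 = 24.3.
Round up to the next whole participant.

n = 25 per group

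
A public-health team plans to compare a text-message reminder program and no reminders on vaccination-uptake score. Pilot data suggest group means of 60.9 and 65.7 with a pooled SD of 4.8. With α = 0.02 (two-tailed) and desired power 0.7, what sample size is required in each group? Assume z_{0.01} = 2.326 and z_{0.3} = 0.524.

Cohen's d = |M₁ − M₂| / SD_pooled = |60.9 − 65.7| / 4.8 = 4.8 / 4.8 = 1.000.
For two independent groups with equal n: n = 2·((z_{α/2} + z_β) / d)².
z_{α/2} + z_β = 2.326 + 0.524 = 2.850.
n = 2 × (2.850 / 1.000)² = 2 × 2.850² = 2 × 8.12 = 16.2.
Round up to the next whole participant.

n = 17 per group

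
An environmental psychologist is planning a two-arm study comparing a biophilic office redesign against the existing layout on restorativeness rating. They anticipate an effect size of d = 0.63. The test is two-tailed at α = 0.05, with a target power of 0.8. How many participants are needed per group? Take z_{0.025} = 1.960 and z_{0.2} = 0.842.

For two independent groups with equal n: n = 2·((z_{α/2} + z_β) / d)².
z_{α/2} + z_β = 1.960 + 0.842 = 2.802.
n = 2 × (2.802 / 0.63)² = 2 × 4.448² = 2 × 19.78 = 39.6.
Round up to the next whole participant.

n = 40 per group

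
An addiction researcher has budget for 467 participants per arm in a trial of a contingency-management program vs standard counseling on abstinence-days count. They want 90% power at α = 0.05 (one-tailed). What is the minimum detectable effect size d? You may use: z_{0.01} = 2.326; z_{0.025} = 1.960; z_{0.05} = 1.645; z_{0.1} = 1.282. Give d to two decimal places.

d_min ≈ 0.19

For two independent groups of n = 467 each: d_min = (z_{α} + z_β)·√(2/n).
z-sum = 1.645 + 1.282 = 2.927.
d_min = 2.927 × √(2/467) = 2.927 × 0.0654 = 0.192.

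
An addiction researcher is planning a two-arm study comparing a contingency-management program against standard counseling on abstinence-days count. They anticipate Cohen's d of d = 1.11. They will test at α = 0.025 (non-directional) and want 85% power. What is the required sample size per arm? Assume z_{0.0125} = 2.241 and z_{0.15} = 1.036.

For two independent groups with equal n: n = 2·((z_{α/2} + z_β) / d)².
z_{α/2} + z_β = 2.241 + 1.036 = 3.277.
n = 2 × (3.277 / 1.11)² = 2 × 2.952² = 2 × 8.72 = 17.4.
Round up to the next whole participant.

n = 18 per group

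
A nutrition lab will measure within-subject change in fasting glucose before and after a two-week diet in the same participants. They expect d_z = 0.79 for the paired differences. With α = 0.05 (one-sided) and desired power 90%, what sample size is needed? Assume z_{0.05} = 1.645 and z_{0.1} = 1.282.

For a paired (one-sample on differences) test: n = ((z_{α} + z_β) / d)².
z_{α} + z_β = 1.645 + 1.282 = 2.927.
n = (2.927 / 0.79)² = 3.705² = 13.73.
Round up.

n = 14 pairs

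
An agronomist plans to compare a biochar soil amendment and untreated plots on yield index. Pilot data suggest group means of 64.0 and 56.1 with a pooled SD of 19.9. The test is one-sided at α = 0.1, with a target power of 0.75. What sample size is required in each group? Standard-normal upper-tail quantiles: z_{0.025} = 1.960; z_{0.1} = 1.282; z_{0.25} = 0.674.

Cohen's d = |M₁ − M₂| / SD_pooled = |64.0 − 56.1| / 19.9 = 7.9 / 19.9 = 0.397.
For two independent groups with equal n: n = 2·((z_{α} + z_β) / d)².
z_{α} + z_β = 1.282 + 0.674 = 1.956.
n = 2 × (1.956 / 0.397)² = 2 × 4.927² = 2 × 24.27 = 48.5.
Round up to the next whole participant.

n = 49 per group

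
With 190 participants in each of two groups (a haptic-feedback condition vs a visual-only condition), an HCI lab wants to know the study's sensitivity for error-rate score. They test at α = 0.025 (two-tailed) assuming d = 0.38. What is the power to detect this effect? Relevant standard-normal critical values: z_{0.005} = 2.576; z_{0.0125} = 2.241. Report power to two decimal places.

For two equal groups, power = Φ(d·√(n/2) − z_{α/2}).
d·√(n/2) = 0.38 × √(190/2) = 0.38 × 9.747 = 3.704.
z_β = 3.704 − 2.241 = 1.463.
Power = Φ(1.463) = 0.928.

power ≈ 0.93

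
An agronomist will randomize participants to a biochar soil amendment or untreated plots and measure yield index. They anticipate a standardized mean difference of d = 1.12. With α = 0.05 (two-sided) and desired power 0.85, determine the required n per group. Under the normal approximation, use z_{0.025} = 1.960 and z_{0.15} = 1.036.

n = 15 per group

For two independent groups with equal n: n = 2·((z_{α/2} + z_β) / d)².
z_{α/2} + z_β = 1.960 + 1.036 = 2.996.
n = 2 × (2.996 / 1.12)² = 2 × 2.675² = 2 × 7.16 = 14.3.
Round up to the next whole participant.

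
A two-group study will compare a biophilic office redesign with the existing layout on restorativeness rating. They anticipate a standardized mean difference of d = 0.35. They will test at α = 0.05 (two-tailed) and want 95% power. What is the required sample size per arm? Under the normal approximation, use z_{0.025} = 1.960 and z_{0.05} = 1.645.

For two independent groups with equal n: n = 2·((z_{α/2} + z_β) / d)².
z_{α/2} + z_β = 1.960 + 1.645 = 3.605.
n = 2 × (3.605 / 0.35)² = 2 × 10.300² = 2 × 106.09 = 212.2.
Round up to the next whole participant.

n = 213 per group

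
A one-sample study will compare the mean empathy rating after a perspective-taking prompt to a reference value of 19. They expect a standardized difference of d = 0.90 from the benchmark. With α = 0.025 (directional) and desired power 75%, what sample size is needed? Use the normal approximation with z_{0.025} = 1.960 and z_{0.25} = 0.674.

n = 9

For a one-sample test: n = ((z_{α} + z_β) / d)².
z_{α} + z_β = 1.960 + 0.674 = 2.634.
n = (2.634 / 0.90)² = 2.927² = 8.57.
Round up.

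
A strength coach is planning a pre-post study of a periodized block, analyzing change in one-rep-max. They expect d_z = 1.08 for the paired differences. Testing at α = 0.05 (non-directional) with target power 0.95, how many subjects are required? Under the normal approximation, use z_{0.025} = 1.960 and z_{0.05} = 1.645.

n = 12 pairs

For a paired (one-sample on differences) test: n = ((z_{α/2} + z_β) / d)².
z_{α/2} + z_β = 1.960 + 1.645 = 3.605.
n = (3.605 / 1.08)² = 3.338² = 11.14.
Round up.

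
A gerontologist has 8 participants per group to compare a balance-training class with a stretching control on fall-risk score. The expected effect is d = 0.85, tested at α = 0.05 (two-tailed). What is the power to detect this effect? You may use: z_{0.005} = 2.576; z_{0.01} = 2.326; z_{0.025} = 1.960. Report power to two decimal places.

power ≈ 0.40

For two equal groups, power = Φ(d·√(n/2) − z_{α/2}).
d·√(n/2) = 0.85 × √(8/2) = 0.85 × 2.000 = 1.700.
z_β = 1.700 − 1.960 = -0.260.
Power = Φ(-0.260) = 0.397.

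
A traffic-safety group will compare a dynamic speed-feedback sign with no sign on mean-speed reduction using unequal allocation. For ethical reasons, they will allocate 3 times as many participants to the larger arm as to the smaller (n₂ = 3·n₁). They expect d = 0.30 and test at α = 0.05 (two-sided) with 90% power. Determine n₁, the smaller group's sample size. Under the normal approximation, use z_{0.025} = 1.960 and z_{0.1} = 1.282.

n₁ = 156

With allocation ratio k = n₂/n₁ = 3, Var(x̄₁−x̄₂) = σ²(1/n₁ + 1/(k·n₁)) = σ²·(k+1)/(k·n₁).
So n₁ = (1 + 1/k)·((z_{α/2} + z_β)/d)² = 1.333 × (3.242/0.30)².
n₁ = 1.333 × 116.78 = 155.7.
Round up: n₁ = 156, giving n₂ = 3 × 156 = 468.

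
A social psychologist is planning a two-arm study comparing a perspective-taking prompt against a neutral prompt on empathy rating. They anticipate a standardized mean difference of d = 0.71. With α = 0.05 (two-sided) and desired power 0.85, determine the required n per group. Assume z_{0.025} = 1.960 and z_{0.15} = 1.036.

n = 36 per group

For two independent groups with equal n: n = 2·((z_{α/2} + z_β) / d)².
z_{α/2} + z_β = 1.960 + 1.036 = 2.996.
n = 2 × (2.996 / 0.71)² = 2 × 4.220² = 2 × 17.81 = 35.6.
Round up to the next whole participant.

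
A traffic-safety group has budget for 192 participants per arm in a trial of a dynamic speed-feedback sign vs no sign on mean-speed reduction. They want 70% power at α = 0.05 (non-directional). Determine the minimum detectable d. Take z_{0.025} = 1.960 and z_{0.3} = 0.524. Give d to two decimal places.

For two independent groups of n = 192 each: d_min = (z_{α/2} + z_β)·√(2/n).
z-sum = 1.960 + 0.524 = 2.484.
d_min = 2.484 × √(2/192) = 2.484 × 0.1021 = 0.254.

d_min ≈ 0.25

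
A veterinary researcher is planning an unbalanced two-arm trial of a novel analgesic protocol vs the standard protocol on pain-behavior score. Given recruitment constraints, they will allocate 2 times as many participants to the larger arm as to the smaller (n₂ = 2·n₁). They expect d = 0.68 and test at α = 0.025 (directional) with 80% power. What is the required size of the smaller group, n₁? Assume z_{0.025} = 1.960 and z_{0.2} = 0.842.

n₁ = 26

With allocation ratio k = n₂/n₁ = 2, Var(x̄₁−x̄₂) = σ²(1/n₁ + 1/(k·n₁)) = σ²·(k+1)/(k·n₁).
So n₁ = (1 + 1/k)·((z_{α} + z_β)/d)² = 1.500 × (2.802/0.68)².
n₁ = 1.500 × 16.98 = 25.5.
Round up: n₁ = 26, giving n₂ = 2 × 26 = 52.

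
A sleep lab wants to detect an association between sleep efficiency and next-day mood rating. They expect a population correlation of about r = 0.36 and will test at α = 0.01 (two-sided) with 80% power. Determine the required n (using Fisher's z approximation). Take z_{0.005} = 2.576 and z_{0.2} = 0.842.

n = 86

Fisher's z: C = ½·ln((1+r)/(1−r)) = ½·ln(2.1250) = 0.3769.
n = ((z_{α/2} + z_β)/C)² + 3.
(2.576 + 0.842) / 0.3769 = 3.418 / 0.3769 = 9.069.
n = 9.069² + 3 = 82.24 + 3 = 85.2.
Round up.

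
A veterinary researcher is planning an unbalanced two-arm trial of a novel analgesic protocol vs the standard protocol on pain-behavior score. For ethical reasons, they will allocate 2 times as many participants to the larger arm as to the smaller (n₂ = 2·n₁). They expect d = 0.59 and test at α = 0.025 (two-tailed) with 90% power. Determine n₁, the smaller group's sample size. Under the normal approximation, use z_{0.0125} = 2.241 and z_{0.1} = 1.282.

With allocation ratio k = n₂/n₁ = 2, Var(x̄₁−x̄₂) = σ²(1/n₁ + 1/(k·n₁)) = σ²·(k+1)/(k·n₁).
So n₁ = (1 + 1/k)·((z_{α/2} + z_β)/d)² = 1.500 × (3.523/0.59)².
n₁ = 1.500 × 35.66 = 53.5.
Round up: n₁ = 54, giving n₂ = 2 × 54 = 108.

n₁ = 54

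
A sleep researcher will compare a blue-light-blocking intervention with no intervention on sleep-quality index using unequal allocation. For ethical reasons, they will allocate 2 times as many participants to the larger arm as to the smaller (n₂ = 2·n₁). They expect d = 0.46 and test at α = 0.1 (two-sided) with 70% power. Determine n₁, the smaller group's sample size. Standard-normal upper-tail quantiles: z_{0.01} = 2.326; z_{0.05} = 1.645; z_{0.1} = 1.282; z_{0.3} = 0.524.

n₁ = 34

With allocation ratio k = n₂/n₁ = 2, Var(x̄₁−x̄₂) = σ²(1/n₁ + 1/(k·n₁)) = σ²·(k+1)/(k·n₁).
So n₁ = (1 + 1/k)·((z_{α/2} + z_β)/d)² = 1.500 × (2.169/0.46)².
n₁ = 1.500 × 22.23 = 33.3.
Round up: n₁ = 34, giving n₂ = 2 × 34 = 68.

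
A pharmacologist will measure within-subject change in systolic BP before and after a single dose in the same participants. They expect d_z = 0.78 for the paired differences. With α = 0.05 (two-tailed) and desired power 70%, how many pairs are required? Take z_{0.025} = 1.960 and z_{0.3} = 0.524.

For a paired (one-sample on differences) test: n = ((z_{α/2} + z_β) / d)².
z_{α/2} + z_β = 1.960 + 0.524 = 2.484.
n = (2.484 / 0.78)² = 3.185² = 10.14.
Round up.

n = 11 pairs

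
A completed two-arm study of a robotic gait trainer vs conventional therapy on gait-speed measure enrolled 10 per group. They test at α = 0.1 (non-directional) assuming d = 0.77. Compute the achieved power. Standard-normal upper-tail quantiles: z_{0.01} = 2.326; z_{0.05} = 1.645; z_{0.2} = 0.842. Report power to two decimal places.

For two equal groups, power = Φ(d·√(n/2) − z_{α/2}).
d·√(n/2) = 0.77 × √(10/2) = 0.77 × 2.236 = 1.722.
z_β = 1.722 − 1.645 = 0.077.
Power = Φ(0.077) = 0.531.

power ≈ 0.53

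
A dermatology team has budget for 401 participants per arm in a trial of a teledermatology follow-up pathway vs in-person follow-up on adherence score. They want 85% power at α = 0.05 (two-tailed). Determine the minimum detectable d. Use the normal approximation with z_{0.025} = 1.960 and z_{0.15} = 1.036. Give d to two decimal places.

d_min ≈ 0.21

For two independent groups of n = 401 each: d_min = (z_{α/2} + z_β)·√(2/n).
z-sum = 1.960 + 1.036 = 2.996.
d_min = 2.996 × √(2/401) = 2.996 × 0.0706 = 0.212.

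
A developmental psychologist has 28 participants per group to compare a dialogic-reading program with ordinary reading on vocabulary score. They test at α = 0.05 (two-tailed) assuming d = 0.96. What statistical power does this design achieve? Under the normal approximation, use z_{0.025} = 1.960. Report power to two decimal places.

power ≈ 0.95

For two equal groups, power = Φ(d·√(n/2) − z_{α/2}).
d·√(n/2) = 0.96 × √(28/2) = 0.96 × 3.742 = 3.592.
z_β = 3.592 − 1.960 = 1.632.
Power = Φ(1.632) = 0.949.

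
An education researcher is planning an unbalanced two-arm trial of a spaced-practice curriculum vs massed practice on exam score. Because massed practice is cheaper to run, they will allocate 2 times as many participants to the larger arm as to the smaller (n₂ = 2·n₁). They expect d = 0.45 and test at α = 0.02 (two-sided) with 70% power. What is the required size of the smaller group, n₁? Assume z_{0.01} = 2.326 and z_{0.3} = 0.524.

With allocation ratio k = n₂/n₁ = 2, Var(x̄₁−x̄₂) = σ²(1/n₁ + 1/(k·n₁)) = σ²·(k+1)/(k·n₁).
So n₁ = (1 + 1/k)·((z_{α/2} + z_β)/d)² = 1.500 × (2.850/0.45)².
n₁ = 1.500 × 40.11 = 60.2.
Round up: n₁ = 61, giving n₂ = 2 × 61 = 122.

n₁ = 61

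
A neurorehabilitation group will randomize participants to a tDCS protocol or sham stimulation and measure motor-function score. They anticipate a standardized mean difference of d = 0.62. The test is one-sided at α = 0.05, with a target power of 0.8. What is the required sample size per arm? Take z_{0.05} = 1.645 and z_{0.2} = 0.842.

For two independent groups with equal n: n = 2·((z_{α} + z_β) / d)².
z_{α} + z_β = 1.645 + 0.842 = 2.487.
n = 2 × (2.487 / 0.62)² = 2 × 4.011² = 2 × 16.09 = 32.2.
Round up to the next whole participant.

n = 33 per group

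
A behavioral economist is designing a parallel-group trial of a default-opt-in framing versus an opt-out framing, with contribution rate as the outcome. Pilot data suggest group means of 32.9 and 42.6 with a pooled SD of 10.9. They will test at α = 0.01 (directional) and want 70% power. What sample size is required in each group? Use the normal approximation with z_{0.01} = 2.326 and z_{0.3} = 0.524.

Cohen's d = |M₁ − M₂| / SD_pooled = |32.9 − 42.6| / 10.9 = 9.7 / 10.9 = 0.890.
For two independent groups with equal n: n = 2·((z_{α} + z_β) / d)².
z_{α} + z_β = 2.326 + 0.524 = 2.850.
n = 2 × (2.850 / 0.890)² = 2 × 3.202² = 2 × 10.25 = 20.5.
Round up to the next whole participant.

n = 21 per group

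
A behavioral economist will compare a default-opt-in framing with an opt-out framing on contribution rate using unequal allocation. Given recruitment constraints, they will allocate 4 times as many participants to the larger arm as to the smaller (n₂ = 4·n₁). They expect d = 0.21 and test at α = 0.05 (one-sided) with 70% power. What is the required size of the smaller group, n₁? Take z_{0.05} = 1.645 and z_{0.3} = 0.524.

With allocation ratio k = n₂/n₁ = 4, Var(x̄₁−x̄₂) = σ²(1/n₁ + 1/(k·n₁)) = σ²·(k+1)/(k·n₁).
So n₁ = (1 + 1/k)·((z_{α} + z_β)/d)² = 1.250 × (2.169/0.21)².
n₁ = 1.250 × 106.68 = 133.3.
Round up: n₁ = 134, giving n₂ = 4 × 134 = 536.

n₁ = 134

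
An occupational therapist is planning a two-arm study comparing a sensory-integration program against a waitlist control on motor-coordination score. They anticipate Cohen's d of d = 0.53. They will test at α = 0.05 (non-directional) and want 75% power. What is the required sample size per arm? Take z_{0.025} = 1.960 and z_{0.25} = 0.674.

For two independent groups with equal n: n = 2·((z_{α/2} + z_β) / d)².
z_{α/2} + z_β = 1.960 + 0.674 = 2.634.
n = 2 × (2.634 / 0.53)² = 2 × 4.970² = 2 × 24.70 = 49.4.
Round up to the next whole participant.

n = 50 per group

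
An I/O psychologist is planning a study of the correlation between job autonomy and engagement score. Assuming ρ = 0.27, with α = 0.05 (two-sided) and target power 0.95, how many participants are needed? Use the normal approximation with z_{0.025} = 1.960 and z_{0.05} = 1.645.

Fisher's z: C = ½·ln((1+r)/(1−r)) = ½·ln(1.7397) = 0.2769.
n = ((z_{α/2} + z_β)/C)² + 3.
(1.960 + 1.645) / 0.2769 = 3.605 / 0.2769 = 13.019.
n = 13.019² + 3 = 169.50 + 3 = 172.5.
Round up.

n = 173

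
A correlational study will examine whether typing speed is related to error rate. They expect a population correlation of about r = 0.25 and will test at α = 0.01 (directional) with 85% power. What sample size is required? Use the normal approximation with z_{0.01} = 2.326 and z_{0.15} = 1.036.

Fisher's z: C = ½·ln((1+r)/(1−r)) = ½·ln(1.6667) = 0.2554.
n = ((z_{α} + z_β)/C)² + 3.
(2.326 + 1.036) / 0.2554 = 3.362 / 0.2554 = 13.164.
n = 13.164² + 3 = 173.28 + 3 = 176.3.
Round up.

n = 177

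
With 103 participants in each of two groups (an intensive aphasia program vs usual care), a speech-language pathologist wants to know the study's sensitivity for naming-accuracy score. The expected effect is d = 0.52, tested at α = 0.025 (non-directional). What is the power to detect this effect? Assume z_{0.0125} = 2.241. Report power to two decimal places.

For two equal groups, power = Φ(d·√(n/2) − z_{α/2}).
d·√(n/2) = 0.52 × √(103/2) = 0.52 × 7.176 = 3.732.
z_β = 3.732 − 2.241 = 1.491.
Power = Φ(1.491) = 0.932.

power ≈ 0.93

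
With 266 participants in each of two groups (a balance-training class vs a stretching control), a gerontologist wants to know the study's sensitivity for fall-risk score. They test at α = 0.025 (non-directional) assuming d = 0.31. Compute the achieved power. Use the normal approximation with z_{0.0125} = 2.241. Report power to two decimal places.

power ≈ 0.91

For two equal groups, power = Φ(d·√(n/2) − z_{α/2}).
d·√(n/2) = 0.31 × √(266/2) = 0.31 × 11.533 = 3.575.
z_β = 3.575 − 2.241 = 1.334.
Power = Φ(1.334) = 0.909.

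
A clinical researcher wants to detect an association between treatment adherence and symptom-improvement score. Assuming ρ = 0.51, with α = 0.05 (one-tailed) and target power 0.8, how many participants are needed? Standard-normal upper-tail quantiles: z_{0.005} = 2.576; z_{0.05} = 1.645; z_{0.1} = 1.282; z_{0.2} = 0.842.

n = 23

Fisher's z: C = ½·ln((1+r)/(1−r)) = ½·ln(3.0816) = 0.5627.
n = ((z_{α} + z_β)/C)² + 3.
(1.645 + 0.842) / 0.5627 = 2.487 / 0.5627 = 4.420.
n = 4.420² + 3 = 19.53 + 3 = 22.5.
Round up.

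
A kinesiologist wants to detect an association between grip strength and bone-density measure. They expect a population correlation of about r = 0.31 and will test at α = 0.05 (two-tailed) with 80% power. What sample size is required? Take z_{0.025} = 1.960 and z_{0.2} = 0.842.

n = 80

Fisher's z: C = ½·ln((1+r)/(1−r)) = ½·ln(1.8986) = 0.3205.
n = ((z_{α/2} + z_β)/C)² + 3.
(1.960 + 0.842) / 0.3205 = 2.802 / 0.3205 = 8.743.
n = 8.743² + 3 = 76.43 + 3 = 79.4.
Round up.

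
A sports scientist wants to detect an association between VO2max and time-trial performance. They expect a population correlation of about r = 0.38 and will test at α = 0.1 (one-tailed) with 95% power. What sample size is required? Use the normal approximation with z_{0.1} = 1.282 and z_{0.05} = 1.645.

n = 57

Fisher's z: C = ½·ln((1+r)/(1−r)) = ½·ln(2.2258) = 0.4001.
n = ((z_{α} + z_β)/C)² + 3.
(1.282 + 1.645) / 0.4001 = 2.927 / 0.4001 = 7.316.
n = 7.316² + 3 = 53.52 + 3 = 56.5.
Round up.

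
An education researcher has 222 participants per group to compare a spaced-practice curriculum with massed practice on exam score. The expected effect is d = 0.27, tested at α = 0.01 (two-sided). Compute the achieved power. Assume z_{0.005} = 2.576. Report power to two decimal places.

power ≈ 0.61

For two equal groups, power = Φ(d·√(n/2) − z_{α/2}).
d·√(n/2) = 0.27 × √(222/2) = 0.27 × 10.536 = 2.845.
z_β = 2.845 − 2.576 = 0.269.
Power = Φ(0.269) = 0.606.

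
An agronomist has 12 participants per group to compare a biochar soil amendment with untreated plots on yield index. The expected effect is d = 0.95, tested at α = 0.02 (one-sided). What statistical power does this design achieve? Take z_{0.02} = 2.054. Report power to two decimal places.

power ≈ 0.61

For two equal groups, power = Φ(d·√(n/2) − z_{α}).
d·√(n/2) = 0.95 × √(12/2) = 0.95 × 2.449 = 2.327.
z_β = 2.327 − 2.054 = 0.273.
Power = Φ(0.273) = 0.608.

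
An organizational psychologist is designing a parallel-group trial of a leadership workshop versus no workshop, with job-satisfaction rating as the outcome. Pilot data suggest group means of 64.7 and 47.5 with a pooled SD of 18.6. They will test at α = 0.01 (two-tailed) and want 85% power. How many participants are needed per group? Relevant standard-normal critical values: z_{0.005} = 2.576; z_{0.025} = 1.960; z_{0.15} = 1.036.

n = 31 per group

Cohen's d = |M₁ − M₂| / SD_pooled = |64.7 − 47.5| / 18.6 = 17.2 / 18.6 = 0.925.
For two independent groups with equal n: n = 2·((z_{α/2} + z_β) / d)².
z_{α/2} + z_β = 2.576 + 1.036 = 3.612.
n = 2 × (3.612 / 0.925)² = 2 × 3.905² = 2 × 15.25 = 30.5.
Round up to the next whole participant.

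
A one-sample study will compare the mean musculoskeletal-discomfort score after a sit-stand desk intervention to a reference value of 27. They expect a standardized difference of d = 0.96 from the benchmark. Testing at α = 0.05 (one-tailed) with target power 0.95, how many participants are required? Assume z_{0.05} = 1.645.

n = 12

For a one-sample test: n = ((z_{α} + z_β) / d)².
z_{α} + z_β = 1.645 + 1.645 = 3.290.
n = (3.290 / 0.96)² = 3.427² = 11.74.
Round up.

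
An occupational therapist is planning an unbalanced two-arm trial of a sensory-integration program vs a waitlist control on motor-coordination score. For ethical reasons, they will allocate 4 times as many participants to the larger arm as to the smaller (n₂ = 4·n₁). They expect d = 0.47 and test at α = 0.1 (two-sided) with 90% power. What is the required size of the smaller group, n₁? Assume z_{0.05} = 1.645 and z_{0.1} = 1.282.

With allocation ratio k = n₂/n₁ = 4, Var(x̄₁−x̄₂) = σ²(1/n₁ + 1/(k·n₁)) = σ²·(k+1)/(k·n₁).
So n₁ = (1 + 1/k)·((z_{α/2} + z_β)/d)² = 1.250 × (2.927/0.47)².
n₁ = 1.250 × 38.78 = 48.5.
Round up: n₁ = 49, giving n₂ = 4 × 49 = 196.

n₁ = 49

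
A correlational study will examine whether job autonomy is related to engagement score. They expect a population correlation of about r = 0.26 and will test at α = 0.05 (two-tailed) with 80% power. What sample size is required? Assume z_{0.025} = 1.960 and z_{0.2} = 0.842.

n = 114

Fisher's z: C = ½·ln((1+r)/(1−r)) = ½·ln(1.7027) = 0.2661.
n = ((z_{α/2} + z_β)/C)² + 3.
(1.960 + 0.842) / 0.2661 = 2.802 / 0.2661 = 10.530.
n = 10.530² + 3 = 110.88 + 3 = 113.9.
Round up.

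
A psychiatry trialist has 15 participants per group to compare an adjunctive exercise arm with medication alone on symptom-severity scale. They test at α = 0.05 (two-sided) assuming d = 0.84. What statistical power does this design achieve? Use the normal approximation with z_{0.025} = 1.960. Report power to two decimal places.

For two equal groups, power = Φ(d·√(n/2) − z_{α/2}).
d·√(n/2) = 0.84 × √(15/2) = 0.84 × 2.739 = 2.300.
z_β = 2.300 − 1.960 = 0.340.
Power = Φ(0.340) = 0.633.

power ≈ 0.63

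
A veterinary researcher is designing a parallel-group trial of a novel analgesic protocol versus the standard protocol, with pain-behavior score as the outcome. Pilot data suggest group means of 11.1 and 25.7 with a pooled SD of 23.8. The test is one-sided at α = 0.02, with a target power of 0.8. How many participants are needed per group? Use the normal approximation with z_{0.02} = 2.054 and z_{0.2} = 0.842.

n = 45 per group

Cohen's d = |M₁ − M₂| / SD_pooled = |11.1 − 25.7| / 23.8 = 14.6 / 23.8 = 0.613.
For two independent groups with equal n: n = 2·((z_{α} + z_β) / d)².
z_{α} + z_β = 2.054 + 0.842 = 2.896.
n = 2 × (2.896 / 0.613)² = 2 × 4.724² = 2 × 22.32 = 44.6.
Round up to the next whole participant.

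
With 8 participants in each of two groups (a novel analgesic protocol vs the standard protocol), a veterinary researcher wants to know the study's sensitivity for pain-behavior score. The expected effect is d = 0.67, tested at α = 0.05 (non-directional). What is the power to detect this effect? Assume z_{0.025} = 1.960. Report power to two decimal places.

For two equal groups, power = Φ(d·√(n/2) − z_{α/2}).
d·√(n/2) = 0.67 × √(8/2) = 0.67 × 2.000 = 1.340.
z_β = 1.340 − 1.960 = -0.620.
Power = Φ(-0.620) = 0.268.

power ≈ 0.27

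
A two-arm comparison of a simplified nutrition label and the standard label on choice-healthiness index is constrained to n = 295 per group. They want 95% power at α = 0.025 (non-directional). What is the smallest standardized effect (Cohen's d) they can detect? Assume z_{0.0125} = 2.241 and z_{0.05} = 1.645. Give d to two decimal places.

d_min ≈ 0.32

For two independent groups of n = 295 each: d_min = (z_{α/2} + z_β)·√(2/n).
z-sum = 2.241 + 1.645 = 3.886.
d_min = 3.886 × √(2/295) = 3.886 × 0.0823 = 0.320.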